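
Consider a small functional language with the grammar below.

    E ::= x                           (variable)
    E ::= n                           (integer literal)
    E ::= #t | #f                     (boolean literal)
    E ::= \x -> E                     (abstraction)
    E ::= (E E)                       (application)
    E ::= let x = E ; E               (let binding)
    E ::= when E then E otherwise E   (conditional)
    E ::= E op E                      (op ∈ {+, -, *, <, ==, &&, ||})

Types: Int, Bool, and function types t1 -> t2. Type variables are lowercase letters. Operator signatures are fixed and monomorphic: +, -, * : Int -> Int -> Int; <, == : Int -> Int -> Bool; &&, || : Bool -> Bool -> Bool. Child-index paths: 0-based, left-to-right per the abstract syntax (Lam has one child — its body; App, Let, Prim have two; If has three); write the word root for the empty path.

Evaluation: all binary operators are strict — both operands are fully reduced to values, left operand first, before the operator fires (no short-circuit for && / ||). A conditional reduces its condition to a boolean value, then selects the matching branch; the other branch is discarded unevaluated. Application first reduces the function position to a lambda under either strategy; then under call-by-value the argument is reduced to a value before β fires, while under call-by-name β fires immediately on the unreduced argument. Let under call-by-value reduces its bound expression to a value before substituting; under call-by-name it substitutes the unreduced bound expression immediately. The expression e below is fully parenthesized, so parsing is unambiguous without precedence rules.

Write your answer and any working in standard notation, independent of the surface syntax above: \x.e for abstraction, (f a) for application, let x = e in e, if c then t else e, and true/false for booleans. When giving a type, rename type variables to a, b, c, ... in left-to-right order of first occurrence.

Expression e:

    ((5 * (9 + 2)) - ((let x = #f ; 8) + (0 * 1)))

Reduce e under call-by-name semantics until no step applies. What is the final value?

Answer: 47

Working:
step 0: ((5 * (9 + 2)) - ((let x = false in 8) + (0 * 1)))
step 1: [delta@0.1] ((5 * 11) - ((let x = false in 8) + (0 * 1)))
step 2: [delta@0] (55 - ((let x = false in 8) + (0 * 1)))
step 3: [let@1.0] (55 - (8 + (0 * 1)))
step 4: [delta@1.1] (55 - (8 + 0))
step 5: [delta@1] (55 - 8)
step 6: [delta@root] 47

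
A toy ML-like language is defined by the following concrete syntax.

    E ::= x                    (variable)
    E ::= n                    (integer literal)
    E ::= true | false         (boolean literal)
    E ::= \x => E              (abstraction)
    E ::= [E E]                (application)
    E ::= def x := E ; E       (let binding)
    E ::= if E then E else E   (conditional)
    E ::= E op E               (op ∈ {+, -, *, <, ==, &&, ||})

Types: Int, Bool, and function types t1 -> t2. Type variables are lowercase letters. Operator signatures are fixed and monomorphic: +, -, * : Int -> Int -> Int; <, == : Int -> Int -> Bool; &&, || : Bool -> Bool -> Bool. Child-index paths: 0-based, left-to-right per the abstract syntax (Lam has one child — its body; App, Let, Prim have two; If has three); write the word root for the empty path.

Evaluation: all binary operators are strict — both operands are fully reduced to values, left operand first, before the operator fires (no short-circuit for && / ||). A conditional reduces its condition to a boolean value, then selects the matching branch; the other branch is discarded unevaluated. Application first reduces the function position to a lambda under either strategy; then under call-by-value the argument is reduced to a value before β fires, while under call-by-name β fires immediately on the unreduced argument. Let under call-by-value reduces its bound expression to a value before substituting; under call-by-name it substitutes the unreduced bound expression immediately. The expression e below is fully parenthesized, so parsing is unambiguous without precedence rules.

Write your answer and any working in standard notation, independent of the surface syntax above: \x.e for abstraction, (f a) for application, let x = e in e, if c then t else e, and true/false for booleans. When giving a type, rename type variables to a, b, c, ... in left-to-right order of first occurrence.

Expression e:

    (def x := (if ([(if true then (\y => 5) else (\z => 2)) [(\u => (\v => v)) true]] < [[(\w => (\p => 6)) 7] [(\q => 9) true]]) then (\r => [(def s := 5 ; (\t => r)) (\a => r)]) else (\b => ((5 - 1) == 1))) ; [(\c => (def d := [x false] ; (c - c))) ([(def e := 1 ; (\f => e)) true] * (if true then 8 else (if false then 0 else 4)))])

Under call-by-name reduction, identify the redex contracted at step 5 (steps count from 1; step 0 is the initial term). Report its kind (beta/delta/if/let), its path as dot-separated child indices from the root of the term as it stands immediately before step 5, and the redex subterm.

Trace:
step 0: (let x = (if (((if true then (\y.5) else (\z.2)) ((\u.(\v.v)) true)) < (((\w.(\p.6)) 7) ((\q.9) true))) then (\r.((let s = 5 in (\t.r)) (\a.r))) else (\b.((5 - 1) == 1))) in ((\c.(let d = (x false) in (c - c))) (((let e = 1 in (\f.e)) true) * (if true then 8 else (if false then 0 else 4)))))
step 1: [let@root] ((\c.(let d = ((if (((if true then (\y.5) else (\z.2)) ((\u.(\v.v)) true)) < (((\w.(\p.6)) 7) ((\q.9) true))) then (\r.((let s = 5 in (\t.r)) (\a.r))) else (\b.((5 - 1) == 1))) false) in (c - c))) (((let e = 1 in (\f.e)) true) * (if true then 8 else (if false then 0 else 4))))
step 2: [beta@root] (let d = ((if (((if true then (\y.5) else (\z.2)) ((\u.(\v.v)) true)) < (((\w.(\p.6)) 7) ((\q.9) true))) then (\r.((let s = 5 in (\t.r)) (\a.r))) else (\b.((5 - 1) == 1))) false) in ((((let e = 1 in (\f.e)) true) * (if true then 8 else (if false then 0 else 4))) - (((let e = 1 in (\f.e)) true) * (if true then 8 else (if false then 0 else 4)))))
step 3: [let@root] ((((let e = 1 in (\f.e)) true) * (if true then 8 else (if false then 0 else 4))) - (((let e = 1 in (\f.e)) true) * (if true then 8 else (if false then 0 else 4))))
step 4: [let@0.0.0] ((((\f.1) true) * (if true then 8 else (if false then 0 else 4))) - (((let e = 1 in (\f.e)) true) * (if true then 8 else (if false then 0 else 4))))
step 5: [beta@0.0] ((1 * (if true then 8 else (if false then 0 else 4))) - (((let e = 1 in (\f.e)) true) * (if true then 8 else (if false then 0 else 4))))

Answer: beta at 0.0 : ((\f.1) true)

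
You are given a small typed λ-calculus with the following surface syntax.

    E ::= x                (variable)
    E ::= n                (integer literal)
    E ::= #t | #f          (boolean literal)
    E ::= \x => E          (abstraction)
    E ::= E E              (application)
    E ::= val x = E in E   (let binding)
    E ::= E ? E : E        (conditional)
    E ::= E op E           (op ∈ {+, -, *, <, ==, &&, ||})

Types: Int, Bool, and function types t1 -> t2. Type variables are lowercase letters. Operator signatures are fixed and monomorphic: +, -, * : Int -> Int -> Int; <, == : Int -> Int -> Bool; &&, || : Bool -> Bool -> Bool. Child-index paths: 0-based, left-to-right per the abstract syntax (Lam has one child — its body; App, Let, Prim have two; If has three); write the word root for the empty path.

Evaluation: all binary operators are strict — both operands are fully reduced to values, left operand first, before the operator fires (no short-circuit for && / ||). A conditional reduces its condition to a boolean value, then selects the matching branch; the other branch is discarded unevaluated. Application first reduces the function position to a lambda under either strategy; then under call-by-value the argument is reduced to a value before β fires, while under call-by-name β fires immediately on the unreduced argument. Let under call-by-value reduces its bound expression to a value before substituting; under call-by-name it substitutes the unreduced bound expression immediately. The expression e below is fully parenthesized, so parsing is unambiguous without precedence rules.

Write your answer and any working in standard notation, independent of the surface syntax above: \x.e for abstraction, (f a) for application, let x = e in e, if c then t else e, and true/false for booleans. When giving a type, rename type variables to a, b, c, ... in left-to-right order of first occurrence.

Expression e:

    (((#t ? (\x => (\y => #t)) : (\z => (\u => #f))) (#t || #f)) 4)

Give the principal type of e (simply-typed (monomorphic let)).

Answer: Bool

Trace:
  unify Bool ~ Bool
\y._ : b -> Bool
\x._ : a -> b -> Bool
\u._ : d -> Bool
\z._ : c -> d -> Bool
  unify a -> b -> Bool ~ c -> d -> Bool
  unify a ~ c
  unify b -> Bool ~ d -> Bool
  unify b ~ d
  unify Bool ~ Bool
  unify Bool ~ Bool
  unify Bool ~ Bool
  unify c -> d -> Bool ~ Bool -> e
  unify c ~ Bool
  unify d -> Bool ~ e
_ _ : d -> Bool
  unify d -> Bool ~ Int -> f
  unify d ~ Int
  unify Bool ~ f
_ _ : Bool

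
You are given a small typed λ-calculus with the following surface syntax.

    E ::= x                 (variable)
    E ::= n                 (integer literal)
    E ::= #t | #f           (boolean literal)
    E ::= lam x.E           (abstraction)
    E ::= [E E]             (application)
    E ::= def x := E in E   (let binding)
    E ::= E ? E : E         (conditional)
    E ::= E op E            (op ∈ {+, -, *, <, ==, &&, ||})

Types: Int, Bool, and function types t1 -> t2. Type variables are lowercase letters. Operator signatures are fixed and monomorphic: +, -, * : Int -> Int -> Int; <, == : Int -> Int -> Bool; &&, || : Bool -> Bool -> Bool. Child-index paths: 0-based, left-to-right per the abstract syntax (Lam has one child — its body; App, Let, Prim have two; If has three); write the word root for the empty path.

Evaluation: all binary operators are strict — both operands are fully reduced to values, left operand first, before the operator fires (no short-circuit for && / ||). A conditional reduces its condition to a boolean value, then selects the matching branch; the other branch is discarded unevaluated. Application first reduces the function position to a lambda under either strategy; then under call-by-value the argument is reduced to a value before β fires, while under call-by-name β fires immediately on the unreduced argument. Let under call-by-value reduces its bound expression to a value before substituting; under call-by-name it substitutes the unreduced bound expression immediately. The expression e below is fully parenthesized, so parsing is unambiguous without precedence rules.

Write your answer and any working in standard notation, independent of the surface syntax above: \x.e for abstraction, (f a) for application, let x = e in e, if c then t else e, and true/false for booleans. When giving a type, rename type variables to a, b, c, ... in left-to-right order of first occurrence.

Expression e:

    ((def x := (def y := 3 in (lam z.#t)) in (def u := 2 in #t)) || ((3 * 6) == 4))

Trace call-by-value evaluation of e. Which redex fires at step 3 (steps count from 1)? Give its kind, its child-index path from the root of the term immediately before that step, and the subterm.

Answer: let at 0 : (let u = 2 in true)

Working:
step 0: ((let x = (let y = 3 in (\z.true)) in (let u = 2 in true)) || ((3 * 6) == 4))
step 1: [let@0.0] ((let x = (\z.true) in (let u = 2 in true)) || ((3 * 6) == 4))
step 2: [let@0] ((let u = 2 in true) || ((3 * 6) == 4))
step 3: [let@0] (true || ((3 * 6) == 4))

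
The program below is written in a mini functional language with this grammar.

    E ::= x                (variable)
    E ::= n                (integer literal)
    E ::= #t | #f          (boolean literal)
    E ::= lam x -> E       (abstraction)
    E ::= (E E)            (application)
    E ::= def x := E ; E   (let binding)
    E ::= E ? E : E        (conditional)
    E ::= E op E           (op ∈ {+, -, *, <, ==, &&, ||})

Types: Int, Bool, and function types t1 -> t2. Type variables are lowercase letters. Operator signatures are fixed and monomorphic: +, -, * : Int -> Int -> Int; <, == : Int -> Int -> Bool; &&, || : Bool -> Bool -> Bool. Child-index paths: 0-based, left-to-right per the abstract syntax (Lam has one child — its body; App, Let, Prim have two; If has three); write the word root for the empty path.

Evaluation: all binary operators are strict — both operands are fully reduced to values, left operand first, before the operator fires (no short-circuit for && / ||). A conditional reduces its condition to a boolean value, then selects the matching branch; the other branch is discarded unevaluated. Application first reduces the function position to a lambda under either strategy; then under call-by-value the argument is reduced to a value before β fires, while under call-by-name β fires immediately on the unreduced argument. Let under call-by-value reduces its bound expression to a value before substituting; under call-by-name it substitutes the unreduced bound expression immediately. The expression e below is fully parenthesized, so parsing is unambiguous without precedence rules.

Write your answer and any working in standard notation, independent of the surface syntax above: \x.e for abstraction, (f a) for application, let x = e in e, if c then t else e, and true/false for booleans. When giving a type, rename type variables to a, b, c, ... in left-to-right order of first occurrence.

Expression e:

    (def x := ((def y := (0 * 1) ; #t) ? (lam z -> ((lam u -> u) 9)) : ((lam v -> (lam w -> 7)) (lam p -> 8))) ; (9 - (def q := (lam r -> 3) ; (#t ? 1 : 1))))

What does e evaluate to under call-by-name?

Answer: 8

Working:
step 0: (let x = (if (let y = (0 * 1) in true) then (\z.((\u.u) 9)) else ((\v.(\w.7)) (\p.8))) in (9 - (let q = (\r.3) in (if true then 1 else 1))))
step 1: [let@root] (9 - (let q = (\r.3) in (if true then 1 else 1)))
step 2: [let@1] (9 - (if true then 1 else 1))
step 3: [if@1] (9 - 1)
step 4: [delta@root] 8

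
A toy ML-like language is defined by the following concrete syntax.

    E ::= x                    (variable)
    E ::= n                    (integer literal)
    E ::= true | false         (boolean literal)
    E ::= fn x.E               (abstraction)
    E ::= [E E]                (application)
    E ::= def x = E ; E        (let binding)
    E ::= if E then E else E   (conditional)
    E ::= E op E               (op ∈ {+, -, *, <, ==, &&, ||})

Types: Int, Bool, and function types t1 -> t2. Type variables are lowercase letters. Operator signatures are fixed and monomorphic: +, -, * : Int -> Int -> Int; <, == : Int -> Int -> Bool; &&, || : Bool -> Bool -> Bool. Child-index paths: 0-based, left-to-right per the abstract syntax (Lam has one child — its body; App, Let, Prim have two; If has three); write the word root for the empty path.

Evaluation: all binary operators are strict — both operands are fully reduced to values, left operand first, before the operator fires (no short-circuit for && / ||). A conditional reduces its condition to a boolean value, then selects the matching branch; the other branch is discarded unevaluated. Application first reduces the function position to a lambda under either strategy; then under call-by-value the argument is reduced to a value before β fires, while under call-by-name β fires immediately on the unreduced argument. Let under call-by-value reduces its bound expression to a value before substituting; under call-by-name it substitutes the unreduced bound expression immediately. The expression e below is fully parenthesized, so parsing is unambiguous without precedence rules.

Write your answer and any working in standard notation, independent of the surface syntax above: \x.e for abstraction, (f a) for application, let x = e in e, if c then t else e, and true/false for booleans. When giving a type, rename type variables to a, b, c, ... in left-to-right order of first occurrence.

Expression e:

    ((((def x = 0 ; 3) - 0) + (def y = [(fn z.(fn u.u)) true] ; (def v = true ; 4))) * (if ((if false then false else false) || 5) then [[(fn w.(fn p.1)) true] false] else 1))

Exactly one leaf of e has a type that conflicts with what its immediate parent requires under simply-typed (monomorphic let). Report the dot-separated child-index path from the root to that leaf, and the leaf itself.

Answer: 1.0.1 : 5

Derivation:
let x : Int
  unify Int ~ Int
  unify Int ~ Int
  unify Int ~ Int
u : b
\u._ : b -> b
\z._ : a -> b -> b
  unify a -> b -> b ~ Bool -> c
  unify a ~ Bool
  unify b -> b ~ c
_ _ : b -> b
let y : b -> b
let v : Bool
  unify Int ~ Int
  unify Int ~ Int
  unify Bool ~ Bool
  unify Bool ~ Bool
  unify Bool ~ Bool
  unify Int ~ Bool
  FAIL: mismatch Int ~ Bool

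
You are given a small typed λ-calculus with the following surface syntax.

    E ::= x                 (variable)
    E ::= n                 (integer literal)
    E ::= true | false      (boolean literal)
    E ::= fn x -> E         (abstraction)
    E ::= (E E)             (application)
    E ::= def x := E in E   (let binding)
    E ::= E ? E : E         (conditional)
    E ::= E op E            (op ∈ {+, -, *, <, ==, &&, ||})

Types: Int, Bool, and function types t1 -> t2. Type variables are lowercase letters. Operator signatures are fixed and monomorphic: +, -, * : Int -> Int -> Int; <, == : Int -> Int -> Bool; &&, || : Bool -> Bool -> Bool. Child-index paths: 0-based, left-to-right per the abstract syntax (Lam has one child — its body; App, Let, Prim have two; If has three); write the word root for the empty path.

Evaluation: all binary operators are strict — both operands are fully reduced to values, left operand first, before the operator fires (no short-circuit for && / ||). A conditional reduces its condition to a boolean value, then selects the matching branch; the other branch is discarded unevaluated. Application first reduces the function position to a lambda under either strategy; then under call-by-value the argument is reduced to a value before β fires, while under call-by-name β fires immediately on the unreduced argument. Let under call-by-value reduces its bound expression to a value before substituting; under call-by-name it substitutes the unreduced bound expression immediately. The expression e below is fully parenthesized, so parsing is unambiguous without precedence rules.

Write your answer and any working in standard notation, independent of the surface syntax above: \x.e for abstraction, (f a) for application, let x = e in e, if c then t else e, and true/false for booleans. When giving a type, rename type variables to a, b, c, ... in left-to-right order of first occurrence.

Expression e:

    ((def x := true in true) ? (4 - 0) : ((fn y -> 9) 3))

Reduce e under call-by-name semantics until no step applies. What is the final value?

Answer: 4

Working:
step 0: (if (let x = true in true) then (4 - 0) else ((\y.9) 3))
step 1: [let@0] (if true then (4 - 0) else ((\y.9) 3))
step 2: [if@root] (4 - 0)
step 3: [delta@root] 4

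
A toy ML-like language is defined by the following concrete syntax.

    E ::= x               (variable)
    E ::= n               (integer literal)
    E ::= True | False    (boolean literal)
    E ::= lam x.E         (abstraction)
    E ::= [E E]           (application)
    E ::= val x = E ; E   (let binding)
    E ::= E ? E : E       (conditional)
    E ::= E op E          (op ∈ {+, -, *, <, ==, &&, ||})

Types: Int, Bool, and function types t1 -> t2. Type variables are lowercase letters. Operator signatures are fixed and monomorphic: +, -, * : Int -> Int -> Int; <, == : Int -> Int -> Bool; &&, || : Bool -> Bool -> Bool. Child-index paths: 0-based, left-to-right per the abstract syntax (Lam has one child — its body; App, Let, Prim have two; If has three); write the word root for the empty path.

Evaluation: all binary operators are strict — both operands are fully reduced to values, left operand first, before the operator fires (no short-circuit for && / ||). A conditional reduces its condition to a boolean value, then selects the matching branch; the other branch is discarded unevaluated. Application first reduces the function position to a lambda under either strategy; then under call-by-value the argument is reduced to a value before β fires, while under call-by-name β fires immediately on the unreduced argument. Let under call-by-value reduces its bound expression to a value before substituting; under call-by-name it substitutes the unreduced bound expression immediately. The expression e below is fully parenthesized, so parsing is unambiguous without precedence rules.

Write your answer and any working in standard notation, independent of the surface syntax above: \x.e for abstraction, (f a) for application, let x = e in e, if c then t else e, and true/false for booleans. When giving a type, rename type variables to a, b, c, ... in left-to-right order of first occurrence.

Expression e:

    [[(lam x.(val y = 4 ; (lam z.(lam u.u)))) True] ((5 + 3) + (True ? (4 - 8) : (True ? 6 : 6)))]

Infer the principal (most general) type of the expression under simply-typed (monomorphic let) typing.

Working:
let y : Int
u : c
\u._ : c -> c
\z._ : b -> c -> c
\x._ : a -> b -> c -> c
  unify a -> b -> c -> c ~ Bool -> d
  unify a ~ Bool
  unify b -> c -> c ~ d
_ _ : b -> c -> c
  unify Int ~ Int
  unify Int ~ Int
  unify Int ~ Int
  unify Bool ~ Bool
  unify Int ~ Int
  unify Int ~ Int
  unify Bool ~ Bool
  unify Int ~ Int
  unify Int ~ Int
  unify Int ~ Int
  unify b -> c -> c ~ Int -> e
  unify b ~ Int
  unify c -> c ~ e
_ _ : c -> c

Answer: a -> a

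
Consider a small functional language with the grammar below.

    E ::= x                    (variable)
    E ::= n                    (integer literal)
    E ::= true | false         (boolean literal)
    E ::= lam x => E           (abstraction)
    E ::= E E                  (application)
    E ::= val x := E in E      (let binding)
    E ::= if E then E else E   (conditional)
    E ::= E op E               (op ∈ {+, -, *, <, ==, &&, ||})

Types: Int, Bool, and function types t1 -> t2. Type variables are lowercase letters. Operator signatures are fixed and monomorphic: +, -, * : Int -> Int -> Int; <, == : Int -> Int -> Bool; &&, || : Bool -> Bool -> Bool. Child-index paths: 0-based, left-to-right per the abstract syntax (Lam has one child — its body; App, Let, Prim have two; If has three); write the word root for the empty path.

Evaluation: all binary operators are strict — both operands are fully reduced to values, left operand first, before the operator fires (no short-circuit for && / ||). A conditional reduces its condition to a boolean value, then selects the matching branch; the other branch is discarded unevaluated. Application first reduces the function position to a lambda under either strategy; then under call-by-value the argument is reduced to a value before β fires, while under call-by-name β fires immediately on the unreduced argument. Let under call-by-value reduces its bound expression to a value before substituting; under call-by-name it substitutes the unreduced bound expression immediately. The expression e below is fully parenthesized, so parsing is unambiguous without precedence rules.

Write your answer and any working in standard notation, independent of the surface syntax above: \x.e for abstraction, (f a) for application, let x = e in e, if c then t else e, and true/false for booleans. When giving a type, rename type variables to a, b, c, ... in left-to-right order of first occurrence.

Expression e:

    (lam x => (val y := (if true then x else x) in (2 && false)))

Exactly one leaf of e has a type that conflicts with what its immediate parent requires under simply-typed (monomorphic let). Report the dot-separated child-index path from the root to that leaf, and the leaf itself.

Derivation:
  unify Bool ~ Bool
x : a
x : a
  unify a ~ a
let y : a
  unify Int ~ Bool
  FAIL: mismatch Int ~ Bool

Answer: 0.1.0 : 2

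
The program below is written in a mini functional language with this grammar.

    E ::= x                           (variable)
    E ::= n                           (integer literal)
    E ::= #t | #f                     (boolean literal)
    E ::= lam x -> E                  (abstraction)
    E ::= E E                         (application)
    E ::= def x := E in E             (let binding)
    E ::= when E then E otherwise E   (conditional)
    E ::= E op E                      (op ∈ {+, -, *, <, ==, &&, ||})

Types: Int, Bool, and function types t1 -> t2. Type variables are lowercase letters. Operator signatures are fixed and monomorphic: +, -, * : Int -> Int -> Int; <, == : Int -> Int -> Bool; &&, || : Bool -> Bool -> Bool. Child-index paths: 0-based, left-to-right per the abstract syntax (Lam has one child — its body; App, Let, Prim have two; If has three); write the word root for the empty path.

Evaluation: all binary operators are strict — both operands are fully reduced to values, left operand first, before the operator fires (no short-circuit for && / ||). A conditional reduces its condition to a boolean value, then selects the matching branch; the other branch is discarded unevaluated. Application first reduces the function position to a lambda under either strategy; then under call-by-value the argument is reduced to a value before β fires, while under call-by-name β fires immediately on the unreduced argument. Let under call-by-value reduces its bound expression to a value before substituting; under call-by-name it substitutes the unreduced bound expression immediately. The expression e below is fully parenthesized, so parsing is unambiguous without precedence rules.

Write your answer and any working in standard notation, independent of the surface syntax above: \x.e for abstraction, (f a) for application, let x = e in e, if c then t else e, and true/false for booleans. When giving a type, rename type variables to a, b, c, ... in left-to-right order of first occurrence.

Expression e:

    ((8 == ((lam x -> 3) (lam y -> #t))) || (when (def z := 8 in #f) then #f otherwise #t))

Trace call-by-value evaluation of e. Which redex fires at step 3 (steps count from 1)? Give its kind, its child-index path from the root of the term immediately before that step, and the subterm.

Working:
step 0: ((8 == ((\x.3) (\y.true))) || (if (let z = 8 in false) then false else true))
step 1: [beta@0.1] ((8 == 3) || (if (let z = 8 in false) then false else true))
step 2: [delta@0] (false || (if (let z = 8 in false) then false else true))
step 3: [let@1.0] (false || (if false then false else true))

Answer: let at 1.0 : (let z = 8 in false)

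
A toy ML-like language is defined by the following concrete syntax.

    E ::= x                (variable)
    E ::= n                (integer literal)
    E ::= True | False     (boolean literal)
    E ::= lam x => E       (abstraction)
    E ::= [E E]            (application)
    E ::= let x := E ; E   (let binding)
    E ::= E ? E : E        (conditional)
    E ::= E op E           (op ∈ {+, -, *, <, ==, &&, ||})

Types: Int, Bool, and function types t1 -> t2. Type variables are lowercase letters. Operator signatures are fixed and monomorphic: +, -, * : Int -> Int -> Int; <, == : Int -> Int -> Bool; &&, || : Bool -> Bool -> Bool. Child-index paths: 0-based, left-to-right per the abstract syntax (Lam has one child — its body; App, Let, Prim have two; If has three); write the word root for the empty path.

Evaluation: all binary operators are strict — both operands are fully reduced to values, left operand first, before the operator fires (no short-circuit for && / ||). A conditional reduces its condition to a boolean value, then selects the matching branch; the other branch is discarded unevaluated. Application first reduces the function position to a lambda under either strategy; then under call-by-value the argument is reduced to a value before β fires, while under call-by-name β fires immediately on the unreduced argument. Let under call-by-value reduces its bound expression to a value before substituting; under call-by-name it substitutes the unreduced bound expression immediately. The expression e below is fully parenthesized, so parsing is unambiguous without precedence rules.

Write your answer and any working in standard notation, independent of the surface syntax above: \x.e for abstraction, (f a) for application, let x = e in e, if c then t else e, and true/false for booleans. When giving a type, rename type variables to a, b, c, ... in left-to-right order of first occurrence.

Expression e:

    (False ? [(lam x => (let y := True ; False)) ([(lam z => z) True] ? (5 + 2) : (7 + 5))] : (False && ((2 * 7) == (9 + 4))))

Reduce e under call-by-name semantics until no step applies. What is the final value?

Trace:
step 0: (if false then ((\x.(let y = true in false)) (if ((\z.z) true) then (5 + 2) else (7 + 5))) else (false && ((2 * 7) == (9 + 4))))
step 1: [if@root] (false && ((2 * 7) == (9 + 4)))
step 2: [delta@1.0] (false && (14 == (9 + 4)))
step 3: [delta@1.1] (false && (14 == 13))
step 4: [delta@1] (false && false)
step 5: [delta@root] false

Answer: false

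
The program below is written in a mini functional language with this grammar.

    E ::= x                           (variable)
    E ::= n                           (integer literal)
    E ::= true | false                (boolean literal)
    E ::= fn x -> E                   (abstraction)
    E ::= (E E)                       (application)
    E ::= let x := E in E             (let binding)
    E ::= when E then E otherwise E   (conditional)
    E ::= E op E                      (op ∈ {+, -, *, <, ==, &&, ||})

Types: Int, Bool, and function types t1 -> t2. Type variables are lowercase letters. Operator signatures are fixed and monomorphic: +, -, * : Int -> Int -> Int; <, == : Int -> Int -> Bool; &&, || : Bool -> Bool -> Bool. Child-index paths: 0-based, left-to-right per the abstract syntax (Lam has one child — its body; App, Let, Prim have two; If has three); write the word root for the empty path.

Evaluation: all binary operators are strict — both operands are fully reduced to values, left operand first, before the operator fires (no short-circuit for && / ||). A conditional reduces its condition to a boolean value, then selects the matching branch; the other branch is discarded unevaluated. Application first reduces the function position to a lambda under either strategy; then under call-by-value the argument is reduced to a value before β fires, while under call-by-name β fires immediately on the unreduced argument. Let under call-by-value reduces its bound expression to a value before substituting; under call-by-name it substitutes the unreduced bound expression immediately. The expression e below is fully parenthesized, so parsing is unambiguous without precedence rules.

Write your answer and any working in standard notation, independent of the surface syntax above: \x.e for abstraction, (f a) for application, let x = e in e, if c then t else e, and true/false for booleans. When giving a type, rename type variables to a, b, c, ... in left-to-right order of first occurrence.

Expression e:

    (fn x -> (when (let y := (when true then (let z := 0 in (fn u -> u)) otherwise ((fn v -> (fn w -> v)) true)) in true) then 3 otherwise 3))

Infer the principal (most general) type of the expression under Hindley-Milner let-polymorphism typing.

Answer: a -> Int

Working:
  unify Bool ~ Bool
let z : Int
u : b
\u._ : b -> b
v : c
\w._ : d -> c
\v._ : c -> d -> c
  unify c -> d -> c ~ Bool -> e
  unify c ~ Bool
  unify d -> Bool ~ e
_ _ : d -> Bool
  unify b -> b ~ d -> Bool
  unify b ~ d
  unify d ~ Bool
let y : Bool -> Bool
  unify Bool ~ Bool
  unify Int ~ Int
\x._ : a -> Int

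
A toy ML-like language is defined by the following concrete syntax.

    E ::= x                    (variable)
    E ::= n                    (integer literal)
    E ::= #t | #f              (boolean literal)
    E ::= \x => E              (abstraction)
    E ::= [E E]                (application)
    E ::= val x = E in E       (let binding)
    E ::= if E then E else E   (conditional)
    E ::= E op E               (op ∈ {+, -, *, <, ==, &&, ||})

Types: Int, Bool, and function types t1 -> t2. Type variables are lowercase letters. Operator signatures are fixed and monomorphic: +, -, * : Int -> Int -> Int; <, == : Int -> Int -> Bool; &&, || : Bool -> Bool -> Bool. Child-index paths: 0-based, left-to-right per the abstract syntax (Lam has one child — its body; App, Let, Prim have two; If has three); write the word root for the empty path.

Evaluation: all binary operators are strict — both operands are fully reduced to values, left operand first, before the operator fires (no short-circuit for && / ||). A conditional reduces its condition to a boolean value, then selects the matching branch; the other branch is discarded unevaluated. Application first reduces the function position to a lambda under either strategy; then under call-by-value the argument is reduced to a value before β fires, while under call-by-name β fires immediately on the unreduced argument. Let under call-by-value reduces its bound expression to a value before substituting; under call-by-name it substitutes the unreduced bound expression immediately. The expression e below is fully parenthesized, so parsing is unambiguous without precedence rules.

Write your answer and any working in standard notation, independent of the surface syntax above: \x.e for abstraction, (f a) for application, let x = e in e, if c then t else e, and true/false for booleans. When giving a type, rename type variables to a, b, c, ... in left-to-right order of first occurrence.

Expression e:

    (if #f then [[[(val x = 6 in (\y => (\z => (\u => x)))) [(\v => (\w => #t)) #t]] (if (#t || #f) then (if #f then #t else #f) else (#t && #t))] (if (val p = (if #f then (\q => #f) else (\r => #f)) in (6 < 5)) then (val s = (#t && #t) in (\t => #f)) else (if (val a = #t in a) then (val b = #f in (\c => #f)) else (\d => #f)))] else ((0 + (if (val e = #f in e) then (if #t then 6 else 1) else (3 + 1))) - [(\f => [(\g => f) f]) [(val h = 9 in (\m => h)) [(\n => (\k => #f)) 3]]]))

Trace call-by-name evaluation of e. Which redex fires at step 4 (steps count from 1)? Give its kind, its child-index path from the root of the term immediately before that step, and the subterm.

Trace:
step 0: (if false then ((((let x = 6 in (\y.(\z.(\u.x)))) ((\v.(\w.true)) true)) (if (true || false) then (if false then true else false) else (true && true))) (if (let p = (if false then (\q.false) else (\r.false)) in (6 < 5)) then (let s = (true && true) in (\t.false)) else (if (let a = true in a) then (let b = false in (\c.false)) else (\d.false)))) else ((0 + (if (let e = false in e) then (if true then 6 else 1) else (3 + 1))) - ((\f.((\g.f) f)) ((let h = 9 in (\m.h)) ((\n.(\k.false)) 3)))))
step 1: [if@root] ((0 + (if (let e = false in e) then (if true then 6 else 1) else (3 + 1))) - ((\f.((\g.f) f)) ((let h = 9 in (\m.h)) ((\n.(\k.false)) 3))))
step 2: [let@0.1.0] ((0 + (if false then (if true then 6 else 1) else (3 + 1))) - ((\f.((\g.f) f)) ((let h = 9 in (\m.h)) ((\n.(\k.false)) 3))))
step 3: [if@0.1] ((0 + (3 + 1)) - ((\f.((\g.f) f)) ((let h = 9 in (\m.h)) ((\n.(\k.false)) 3))))
step 4: [delta@0.1] ((0 + 4) - ((\f.((\g.f) f)) ((let h = 9 in (\m.h)) ((\n.(\k.false)) 3))))

Answer: delta at 0.1 : (3 + 1)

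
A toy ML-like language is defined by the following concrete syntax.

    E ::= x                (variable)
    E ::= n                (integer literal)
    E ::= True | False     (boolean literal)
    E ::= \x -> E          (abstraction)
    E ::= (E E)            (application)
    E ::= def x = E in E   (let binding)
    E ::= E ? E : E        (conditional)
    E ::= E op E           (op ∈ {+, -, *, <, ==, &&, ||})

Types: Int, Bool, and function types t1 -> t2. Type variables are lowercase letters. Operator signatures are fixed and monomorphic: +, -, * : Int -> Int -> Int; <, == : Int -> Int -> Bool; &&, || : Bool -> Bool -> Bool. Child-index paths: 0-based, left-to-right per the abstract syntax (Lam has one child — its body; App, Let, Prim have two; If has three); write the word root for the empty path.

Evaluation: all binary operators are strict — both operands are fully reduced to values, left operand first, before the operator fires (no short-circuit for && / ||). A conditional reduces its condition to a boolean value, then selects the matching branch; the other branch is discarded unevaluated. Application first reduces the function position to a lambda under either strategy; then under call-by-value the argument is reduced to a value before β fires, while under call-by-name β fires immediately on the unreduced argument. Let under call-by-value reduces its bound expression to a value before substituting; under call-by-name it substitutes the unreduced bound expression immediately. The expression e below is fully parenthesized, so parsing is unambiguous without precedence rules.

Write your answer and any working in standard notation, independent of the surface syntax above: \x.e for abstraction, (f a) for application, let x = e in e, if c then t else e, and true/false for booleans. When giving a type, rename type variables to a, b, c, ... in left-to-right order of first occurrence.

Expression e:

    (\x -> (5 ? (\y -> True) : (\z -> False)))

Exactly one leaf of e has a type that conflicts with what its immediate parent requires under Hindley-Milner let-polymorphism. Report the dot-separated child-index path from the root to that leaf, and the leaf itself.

Answer: 0.0 : 5

Trace:
  unify Int ~ Bool
  FAIL: mismatch Int ~ Bool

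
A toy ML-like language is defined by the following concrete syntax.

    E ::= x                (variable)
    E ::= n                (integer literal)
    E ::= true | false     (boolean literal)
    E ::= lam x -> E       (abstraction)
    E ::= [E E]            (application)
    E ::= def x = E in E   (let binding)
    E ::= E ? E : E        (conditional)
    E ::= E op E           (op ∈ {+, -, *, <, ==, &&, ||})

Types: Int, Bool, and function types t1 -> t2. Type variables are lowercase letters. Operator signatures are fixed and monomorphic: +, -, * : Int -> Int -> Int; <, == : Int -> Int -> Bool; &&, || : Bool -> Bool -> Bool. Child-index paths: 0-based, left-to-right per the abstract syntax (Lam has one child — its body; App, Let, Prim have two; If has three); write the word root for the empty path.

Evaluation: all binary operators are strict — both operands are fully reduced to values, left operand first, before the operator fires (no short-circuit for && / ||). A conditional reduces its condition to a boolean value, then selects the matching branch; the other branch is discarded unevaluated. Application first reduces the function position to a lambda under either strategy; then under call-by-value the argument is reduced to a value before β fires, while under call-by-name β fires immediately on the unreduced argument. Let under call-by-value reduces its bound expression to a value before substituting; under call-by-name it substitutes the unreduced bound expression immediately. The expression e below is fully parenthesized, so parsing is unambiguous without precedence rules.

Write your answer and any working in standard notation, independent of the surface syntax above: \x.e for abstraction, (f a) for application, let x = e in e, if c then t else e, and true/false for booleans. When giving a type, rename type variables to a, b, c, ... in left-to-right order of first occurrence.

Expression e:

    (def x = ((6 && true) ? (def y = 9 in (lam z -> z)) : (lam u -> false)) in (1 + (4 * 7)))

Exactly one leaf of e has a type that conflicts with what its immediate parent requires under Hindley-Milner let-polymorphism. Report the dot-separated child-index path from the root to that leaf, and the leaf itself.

Answer: 0.0.0 : 6

Working:
  unify Int ~ Bool
  FAIL: mismatch Int ~ Bool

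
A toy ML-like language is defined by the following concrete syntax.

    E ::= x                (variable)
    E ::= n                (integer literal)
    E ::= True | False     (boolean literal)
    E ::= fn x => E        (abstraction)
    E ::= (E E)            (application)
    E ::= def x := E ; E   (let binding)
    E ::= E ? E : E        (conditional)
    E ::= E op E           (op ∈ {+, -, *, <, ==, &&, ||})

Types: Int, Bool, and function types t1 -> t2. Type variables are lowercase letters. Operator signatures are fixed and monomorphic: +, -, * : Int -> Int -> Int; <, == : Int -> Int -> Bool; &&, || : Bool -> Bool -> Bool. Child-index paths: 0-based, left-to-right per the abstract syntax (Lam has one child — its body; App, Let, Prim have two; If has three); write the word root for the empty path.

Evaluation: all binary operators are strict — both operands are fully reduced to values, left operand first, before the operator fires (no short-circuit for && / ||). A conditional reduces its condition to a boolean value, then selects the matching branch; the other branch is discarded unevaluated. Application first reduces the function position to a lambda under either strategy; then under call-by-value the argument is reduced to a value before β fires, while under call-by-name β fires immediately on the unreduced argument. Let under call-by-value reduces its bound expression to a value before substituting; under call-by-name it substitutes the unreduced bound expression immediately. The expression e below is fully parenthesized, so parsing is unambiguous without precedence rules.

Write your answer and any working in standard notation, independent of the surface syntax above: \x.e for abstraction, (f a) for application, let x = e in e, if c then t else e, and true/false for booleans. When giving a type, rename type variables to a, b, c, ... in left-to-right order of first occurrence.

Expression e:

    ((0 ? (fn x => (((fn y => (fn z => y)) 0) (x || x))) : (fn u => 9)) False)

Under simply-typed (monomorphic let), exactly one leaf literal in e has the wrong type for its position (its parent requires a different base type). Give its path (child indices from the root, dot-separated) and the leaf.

Derivation:
  unify Int ~ Bool
  FAIL: mismatch Int ~ Bool

Answer: 0.0 : 0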